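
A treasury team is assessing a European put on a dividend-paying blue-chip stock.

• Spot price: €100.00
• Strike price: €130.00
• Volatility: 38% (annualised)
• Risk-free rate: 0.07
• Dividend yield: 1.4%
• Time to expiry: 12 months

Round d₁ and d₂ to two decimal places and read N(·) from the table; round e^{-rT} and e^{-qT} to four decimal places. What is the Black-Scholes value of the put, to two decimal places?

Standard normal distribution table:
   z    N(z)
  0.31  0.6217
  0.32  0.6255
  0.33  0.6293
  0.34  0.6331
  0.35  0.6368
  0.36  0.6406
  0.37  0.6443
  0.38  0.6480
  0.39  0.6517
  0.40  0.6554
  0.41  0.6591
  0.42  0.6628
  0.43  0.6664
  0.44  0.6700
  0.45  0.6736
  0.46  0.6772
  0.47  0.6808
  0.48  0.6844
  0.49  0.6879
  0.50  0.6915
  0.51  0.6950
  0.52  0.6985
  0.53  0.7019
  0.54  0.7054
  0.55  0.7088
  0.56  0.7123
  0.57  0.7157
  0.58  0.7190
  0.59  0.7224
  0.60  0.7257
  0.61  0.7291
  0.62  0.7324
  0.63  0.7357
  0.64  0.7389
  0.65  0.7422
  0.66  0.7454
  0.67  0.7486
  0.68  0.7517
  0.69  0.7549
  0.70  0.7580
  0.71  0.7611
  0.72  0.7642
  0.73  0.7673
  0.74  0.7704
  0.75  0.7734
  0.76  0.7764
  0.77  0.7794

€30.21

σ√T = 0.38·√1 = 0.3800
d₁ = [ln(100/130) + (0.07 − 0.014 + 0.38²/2)·1] / 0.3800 = [-0.2624 + 0.1282] / 0.3800 = -0.3531 ⇒ -0.35
d₂ = d₁ − σ√T = -0.3531 − 0.3800 = -0.7331 ⇒ -0.73
e^(−qT) = e^(−0.014·1) = 0.9861;  e^(−rT) = e^(−0.07·1) = 0.9324
P = 130·0.9324·N(0.73) − 100·0.9861·N(0.35) = 130·0.9324·0.7673 − 100·0.9861·0.6368 = 93.0060 − 62.7948 = 30.2111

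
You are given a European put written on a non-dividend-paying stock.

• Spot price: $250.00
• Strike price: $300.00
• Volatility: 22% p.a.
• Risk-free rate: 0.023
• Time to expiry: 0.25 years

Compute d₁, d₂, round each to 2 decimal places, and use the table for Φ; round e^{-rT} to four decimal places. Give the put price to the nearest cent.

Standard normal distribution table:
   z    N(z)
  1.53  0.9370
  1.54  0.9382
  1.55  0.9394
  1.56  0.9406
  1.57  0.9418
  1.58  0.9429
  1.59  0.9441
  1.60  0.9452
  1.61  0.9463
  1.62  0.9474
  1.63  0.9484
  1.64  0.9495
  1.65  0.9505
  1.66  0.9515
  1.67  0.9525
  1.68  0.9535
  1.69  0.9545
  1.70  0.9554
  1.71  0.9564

T = 0.25;  σ√T = 0.1100
d₁ = [ln(250/300) + (0.023 + ½·0.22²)·0.25] / (σ√T) = (-0.1823 + 0.0118) / 0.1100 = -1.5502 → -1.55
d₂ = -1.5502 − 0.1100 = -1.6602 → -1.66
exp(−rT) = exp(−0.023·0.25) = 0.9943
N(−d₂) = N(1.66) = 0.9515;  N(−d₁) = N(1.55) = 0.9394
P = 300·0.9943·0.9515 − 250·0.9394 = 283.8229 − 234.8500 = 48.9729

$48.97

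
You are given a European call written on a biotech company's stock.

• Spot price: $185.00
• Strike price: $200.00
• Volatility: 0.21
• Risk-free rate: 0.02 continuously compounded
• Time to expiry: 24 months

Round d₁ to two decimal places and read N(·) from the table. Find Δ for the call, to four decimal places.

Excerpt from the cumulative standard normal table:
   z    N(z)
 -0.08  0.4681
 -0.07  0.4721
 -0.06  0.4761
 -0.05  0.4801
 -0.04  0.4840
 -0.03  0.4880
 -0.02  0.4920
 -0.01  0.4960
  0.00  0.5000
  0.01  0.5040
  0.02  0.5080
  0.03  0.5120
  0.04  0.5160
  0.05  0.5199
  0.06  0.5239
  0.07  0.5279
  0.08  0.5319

σ√T = 0.21·√2 = 0.2970
d₁ = [ln(185/200) + (0.02 + 0.21²/2)·2] / 0.2970 = [-0.0780 + 0.0841] / 0.2970 = 0.0207 ≈ 0.02
N(d₁) = N(0.02) = 0.5080
Δ_call = N(d₁) = 0.5080

0.5080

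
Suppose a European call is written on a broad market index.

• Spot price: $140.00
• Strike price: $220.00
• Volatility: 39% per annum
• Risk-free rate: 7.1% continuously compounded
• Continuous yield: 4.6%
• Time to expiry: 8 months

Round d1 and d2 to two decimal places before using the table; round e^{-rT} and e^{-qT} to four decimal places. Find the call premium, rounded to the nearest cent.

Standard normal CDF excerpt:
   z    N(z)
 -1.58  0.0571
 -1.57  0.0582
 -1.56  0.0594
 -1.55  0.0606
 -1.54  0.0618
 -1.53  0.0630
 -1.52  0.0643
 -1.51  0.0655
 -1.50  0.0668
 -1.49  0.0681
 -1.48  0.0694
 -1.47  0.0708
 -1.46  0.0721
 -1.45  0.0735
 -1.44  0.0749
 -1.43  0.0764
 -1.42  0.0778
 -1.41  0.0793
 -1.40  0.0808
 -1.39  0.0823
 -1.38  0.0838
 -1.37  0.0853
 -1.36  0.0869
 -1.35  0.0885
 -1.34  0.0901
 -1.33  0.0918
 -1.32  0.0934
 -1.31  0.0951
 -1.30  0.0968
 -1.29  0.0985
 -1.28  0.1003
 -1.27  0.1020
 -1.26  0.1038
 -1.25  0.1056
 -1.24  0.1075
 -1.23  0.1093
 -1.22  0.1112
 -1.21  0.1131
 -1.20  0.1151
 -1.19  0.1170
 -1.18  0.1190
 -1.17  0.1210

$2.14

σ√T = 0.39 × 0.8165 = 0.3184
ln(S/K) + (r − q + σ²/2)T = ln(140/220) + (0.071 − 0.046 + 0.39²/2)·0.6667 = -0.4520 + 0.0674 = -0.3846
d₁ = -0.3846 / 0.3184 = -1.2078 ≈ -1.21
d₂ = d₁ − σ√T = -1.2078 − 0.3184 = -1.5263 ≈ -1.53
e^(−qT) = e^(−0.046·0.6667) = 0.9698;  e^(−rT) = e^(−0.071·0.6667) = 0.9538
N(d₁) = N(-1.21) = 0.1131;  N(d₂) = N(-1.53) = 0.0630
C = 140·0.9698·0.1131 − 220·0.9538·0.0630 = 15.3558 − 13.2197 = 2.1361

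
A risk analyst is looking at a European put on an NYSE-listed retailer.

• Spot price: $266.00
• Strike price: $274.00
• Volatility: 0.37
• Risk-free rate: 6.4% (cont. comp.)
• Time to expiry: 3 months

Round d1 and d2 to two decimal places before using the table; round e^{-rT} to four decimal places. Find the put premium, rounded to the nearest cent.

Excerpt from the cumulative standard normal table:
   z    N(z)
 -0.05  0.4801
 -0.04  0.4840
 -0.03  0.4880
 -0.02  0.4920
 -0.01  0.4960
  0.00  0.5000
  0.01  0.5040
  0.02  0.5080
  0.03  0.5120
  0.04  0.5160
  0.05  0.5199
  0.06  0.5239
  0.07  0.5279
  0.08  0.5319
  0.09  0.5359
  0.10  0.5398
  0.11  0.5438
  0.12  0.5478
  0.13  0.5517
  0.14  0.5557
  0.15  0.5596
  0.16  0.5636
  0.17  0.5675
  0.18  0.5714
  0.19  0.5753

σ√T = 0.37 × 0.5000 = 0.1850
d₁ = [ln(266/274) + (0.064 + 0.37²/2)·0.25] / 0.1850 = [-0.0296 + 0.0331] / 0.1850 = 0.0188 → 0.02
d₂ = d₁ − σ√T = 0.0188 − 0.1850 = -0.1662 → -0.17
exp(−rT) = exp(−0.064·0.25) = 0.9841
N(−d₂) = N(0.17) = 0.5675;  N(−d₁) = N(-0.02) = 0.4920
P = 274·0.9841·0.5675 − 266·0.4920 = 153.0226 − 130.8720 = 22.1506

$22.15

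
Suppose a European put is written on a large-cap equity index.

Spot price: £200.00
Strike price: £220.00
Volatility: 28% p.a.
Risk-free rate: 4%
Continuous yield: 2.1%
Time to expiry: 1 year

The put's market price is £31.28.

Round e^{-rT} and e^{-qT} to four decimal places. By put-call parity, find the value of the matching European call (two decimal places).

e^(−qT) = e^(−0.021·1) = 0.9792;  e^(−rT) = e^(−0.04·1) = 0.9608
Put-call parity: C − P = S·e^(−qT) − K·e^(−rT) = 200·0.9792 − 220·0.9608 = 195.8400 − 211.3760 = -15.5360
C = P + (C − P) = 31.28 + (-15.5360) = 15.7440

£15.74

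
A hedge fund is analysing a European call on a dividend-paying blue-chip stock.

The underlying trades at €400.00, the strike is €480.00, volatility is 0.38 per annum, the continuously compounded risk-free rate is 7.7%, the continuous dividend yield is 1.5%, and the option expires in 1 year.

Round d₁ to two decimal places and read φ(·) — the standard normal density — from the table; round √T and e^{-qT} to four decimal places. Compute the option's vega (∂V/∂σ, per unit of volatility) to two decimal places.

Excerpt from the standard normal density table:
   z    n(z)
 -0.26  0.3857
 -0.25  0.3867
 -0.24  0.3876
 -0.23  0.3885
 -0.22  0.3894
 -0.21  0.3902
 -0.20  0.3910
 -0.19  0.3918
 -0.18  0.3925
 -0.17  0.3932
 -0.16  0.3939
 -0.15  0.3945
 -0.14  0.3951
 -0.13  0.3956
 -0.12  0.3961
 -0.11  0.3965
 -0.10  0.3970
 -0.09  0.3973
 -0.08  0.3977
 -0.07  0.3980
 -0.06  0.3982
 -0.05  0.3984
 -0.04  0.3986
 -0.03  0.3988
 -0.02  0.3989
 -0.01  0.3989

155.88

σ√T = 0.38·√1 = 0.3800
ln(S/K) + (r − q + σ²/2)T = ln(400/480) + (0.077 − 0.015 + 0.38²/2)·1 = -0.1823 + 0.1342 = -0.0481
d₁ = -0.0481 / 0.3800 = -0.1266 ≈ -0.13
√T = √1 = 1.0000
φ(d₁) = φ(-0.13) = 0.3956
e^(−qT) = e^(−0.015·1) = 0.9851
vega = S·e^(−qT)·φ(d₁)·√T = 400·0.9851·0.3956·1.0000 = 155.8822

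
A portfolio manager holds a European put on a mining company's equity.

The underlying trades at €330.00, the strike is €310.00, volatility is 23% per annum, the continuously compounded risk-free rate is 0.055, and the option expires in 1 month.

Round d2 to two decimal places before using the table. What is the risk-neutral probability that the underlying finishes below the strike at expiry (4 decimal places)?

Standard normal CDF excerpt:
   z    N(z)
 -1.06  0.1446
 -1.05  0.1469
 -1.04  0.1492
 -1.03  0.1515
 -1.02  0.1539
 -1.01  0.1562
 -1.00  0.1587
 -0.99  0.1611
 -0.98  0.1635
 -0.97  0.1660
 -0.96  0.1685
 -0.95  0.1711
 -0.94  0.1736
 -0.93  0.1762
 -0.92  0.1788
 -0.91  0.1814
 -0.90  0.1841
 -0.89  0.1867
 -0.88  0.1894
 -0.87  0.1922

σ√T = 0.23·√0.08333 = 0.0664
d₁ = [ln(330/310) + (0.055 + 0.23²/2)·0.08333] / 0.0664 = [0.0625 + 0.0068] / 0.0664 = 1.0439 which rounds to 1.04
d₂ = d₁ − σ√T = 1.0439 − 0.0664 = 0.9775 which rounds to 0.98
Pr(exercise) under Q = N(−d₂) = N(-0.98) = 0.1635

0.1635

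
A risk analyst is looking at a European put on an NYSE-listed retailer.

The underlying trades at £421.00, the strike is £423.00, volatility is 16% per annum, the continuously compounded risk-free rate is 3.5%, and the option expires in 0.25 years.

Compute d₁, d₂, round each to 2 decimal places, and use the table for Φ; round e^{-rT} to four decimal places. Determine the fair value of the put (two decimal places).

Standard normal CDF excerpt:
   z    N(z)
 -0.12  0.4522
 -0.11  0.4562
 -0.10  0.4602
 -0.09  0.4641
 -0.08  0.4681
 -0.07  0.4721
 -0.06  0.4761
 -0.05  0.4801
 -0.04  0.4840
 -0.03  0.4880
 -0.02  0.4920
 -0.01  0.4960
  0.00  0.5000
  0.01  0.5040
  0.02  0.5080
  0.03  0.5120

£12.60

σ√T = 0.16·√0.25 = 0.0800
d₁ = [ln(421/423) + (0.035 + 0.16²/2)·0.25] / 0.0800 = [-0.0047 + 0.0120] / 0.0800 = 0.0901 ⇒ 0.09
d₂ = d₁ − σ√T = 0.0901 − 0.0800 = 0.0101 ⇒ 0.01
e^(−rT) = e^(−0.035·0.25) = 0.9913
P = 423·0.9913·N(-0.01) − 421·N(-0.09) = 423·0.9913·0.4960 − 421·0.4641 = 207.9827 − 195.3861 = 12.5966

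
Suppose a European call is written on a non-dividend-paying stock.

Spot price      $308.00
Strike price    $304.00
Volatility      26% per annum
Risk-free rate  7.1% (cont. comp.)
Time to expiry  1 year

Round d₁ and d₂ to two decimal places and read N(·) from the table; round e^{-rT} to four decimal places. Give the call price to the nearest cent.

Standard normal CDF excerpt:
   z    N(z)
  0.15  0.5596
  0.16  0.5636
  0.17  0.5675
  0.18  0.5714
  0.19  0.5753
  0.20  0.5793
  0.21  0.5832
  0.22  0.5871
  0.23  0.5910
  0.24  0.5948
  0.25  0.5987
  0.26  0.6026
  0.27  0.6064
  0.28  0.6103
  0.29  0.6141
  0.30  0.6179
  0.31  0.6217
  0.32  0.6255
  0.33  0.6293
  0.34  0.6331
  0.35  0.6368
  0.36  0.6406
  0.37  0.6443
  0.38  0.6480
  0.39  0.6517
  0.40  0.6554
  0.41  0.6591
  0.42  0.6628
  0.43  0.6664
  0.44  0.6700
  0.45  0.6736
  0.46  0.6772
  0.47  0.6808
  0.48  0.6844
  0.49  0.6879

T = 1;  σ√T = 0.2600
d₁ = [ln(308/304) + (0.071 + 0.26²/2)·1] / 0.2600 = [0.0131 + 0.1048] / 0.2600 = 0.4534 → 0.45
d₂ = d₁ − σ√T = 0.4534 − 0.2600 = 0.1934 → 0.19
e^(−rT) = e^(−0.071·1) = 0.9315
N(d₁) = N(0.45) = 0.6736;  N(d₂) = N(0.19) = 0.5753
C = 308·0.6736 − 304·0.9315·0.5753 = 207.4688 − 162.9112 = 44.5576

$44.56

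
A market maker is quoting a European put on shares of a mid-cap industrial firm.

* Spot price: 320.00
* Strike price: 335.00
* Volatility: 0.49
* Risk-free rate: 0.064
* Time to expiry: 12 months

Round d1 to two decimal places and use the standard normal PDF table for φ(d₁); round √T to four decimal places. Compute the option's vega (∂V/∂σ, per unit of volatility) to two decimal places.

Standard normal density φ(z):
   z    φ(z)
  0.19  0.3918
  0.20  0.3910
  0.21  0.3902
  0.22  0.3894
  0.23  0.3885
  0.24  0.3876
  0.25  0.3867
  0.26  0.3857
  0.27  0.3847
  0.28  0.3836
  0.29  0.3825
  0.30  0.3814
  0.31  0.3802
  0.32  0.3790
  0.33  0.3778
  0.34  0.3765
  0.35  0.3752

σ√T = 0.49 × 1.0000 = 0.4900
ln(S/K) + (r + σ²/2)T = ln(320/335) + (0.064 + 0.49²/2)·1 = -0.0458 + 0.1840 = 0.1382
d₁ = 0.1382 / 0.4900 = 0.2821 ≈ 0.28
√T = √1 = 1.0000
φ(d₁) = φ(0.28) = 0.3836
vega = S·φ(d₁)·√T = 320·0.3836·1.0000 = 122.7520

122.75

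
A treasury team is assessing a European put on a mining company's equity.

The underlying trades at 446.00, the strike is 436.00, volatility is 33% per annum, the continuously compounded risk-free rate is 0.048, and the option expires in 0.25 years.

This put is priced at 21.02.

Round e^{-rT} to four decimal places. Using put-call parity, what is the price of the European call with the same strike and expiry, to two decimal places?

36.21

exp(−rT) = exp(−0.048·0.25) = 0.9881
Put-call parity: C − P = S − K·e^(−rT) = 446 − 436·0.9881 = 446 − 430.8116 = 15.1884
C = P + (C − P) = 21.02 + (15.1884) = 36.2084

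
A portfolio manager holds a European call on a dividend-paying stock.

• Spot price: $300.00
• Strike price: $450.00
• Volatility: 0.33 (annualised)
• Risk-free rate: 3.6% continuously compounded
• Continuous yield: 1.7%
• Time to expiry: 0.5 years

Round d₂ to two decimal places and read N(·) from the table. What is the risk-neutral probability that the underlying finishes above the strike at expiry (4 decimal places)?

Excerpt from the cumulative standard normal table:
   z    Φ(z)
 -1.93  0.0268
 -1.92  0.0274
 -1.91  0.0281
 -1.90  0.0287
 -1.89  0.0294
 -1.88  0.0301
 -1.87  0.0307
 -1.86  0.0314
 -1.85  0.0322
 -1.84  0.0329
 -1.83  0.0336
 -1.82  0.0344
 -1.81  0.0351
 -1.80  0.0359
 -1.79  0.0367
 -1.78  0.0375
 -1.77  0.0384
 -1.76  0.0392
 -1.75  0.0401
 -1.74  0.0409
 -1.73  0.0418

σ√T = 0.33 × 0.7071 = 0.2333
d₁ = [ln(300/450) + (0.036 − 0.017 + 0.33²/2)·0.5] / 0.2333 = [-0.4055 + 0.0367] / 0.2333 = -1.5802 ⇒ -1.58
d₂ = d₁ − σ√T = -1.5802 − 0.2333 = -1.8136 ⇒ -1.81
Pr(exercise) under Q = N(d₂) = 0.0351

0.0351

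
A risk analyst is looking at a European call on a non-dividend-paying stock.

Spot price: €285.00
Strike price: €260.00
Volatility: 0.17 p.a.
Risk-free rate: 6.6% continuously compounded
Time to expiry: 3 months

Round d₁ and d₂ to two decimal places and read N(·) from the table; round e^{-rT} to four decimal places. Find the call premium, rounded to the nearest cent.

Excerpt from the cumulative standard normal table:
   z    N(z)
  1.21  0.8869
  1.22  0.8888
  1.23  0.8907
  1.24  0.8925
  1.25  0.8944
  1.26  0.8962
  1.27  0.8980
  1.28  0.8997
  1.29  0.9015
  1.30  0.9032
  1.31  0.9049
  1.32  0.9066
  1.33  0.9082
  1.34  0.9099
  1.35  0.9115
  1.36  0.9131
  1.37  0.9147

€30.60

T = 0.25;  σ√T = 0.0850
ln(S/K) + (r + σ²/2)T = ln(285/260) + (0.066 + 0.17²/2)·0.25 = 0.0918 + 0.0201 = 0.1119
d₁ = 0.1119 / 0.0850 = 1.3167 which rounds to 1.32
d₂ = d₁ − σ√T = 1.3167 − 0.0850 = 1.2317 which rounds to 1.23
e^(−rT) = e^(−0.066·0.25) = 0.9836
N(d₁) = N(1.32) = 0.9066;  N(d₂) = N(1.23) = 0.8907
C = 285·0.9066 − 260·0.9836·0.8907 = 258.3810 − 227.7841 = 30.5969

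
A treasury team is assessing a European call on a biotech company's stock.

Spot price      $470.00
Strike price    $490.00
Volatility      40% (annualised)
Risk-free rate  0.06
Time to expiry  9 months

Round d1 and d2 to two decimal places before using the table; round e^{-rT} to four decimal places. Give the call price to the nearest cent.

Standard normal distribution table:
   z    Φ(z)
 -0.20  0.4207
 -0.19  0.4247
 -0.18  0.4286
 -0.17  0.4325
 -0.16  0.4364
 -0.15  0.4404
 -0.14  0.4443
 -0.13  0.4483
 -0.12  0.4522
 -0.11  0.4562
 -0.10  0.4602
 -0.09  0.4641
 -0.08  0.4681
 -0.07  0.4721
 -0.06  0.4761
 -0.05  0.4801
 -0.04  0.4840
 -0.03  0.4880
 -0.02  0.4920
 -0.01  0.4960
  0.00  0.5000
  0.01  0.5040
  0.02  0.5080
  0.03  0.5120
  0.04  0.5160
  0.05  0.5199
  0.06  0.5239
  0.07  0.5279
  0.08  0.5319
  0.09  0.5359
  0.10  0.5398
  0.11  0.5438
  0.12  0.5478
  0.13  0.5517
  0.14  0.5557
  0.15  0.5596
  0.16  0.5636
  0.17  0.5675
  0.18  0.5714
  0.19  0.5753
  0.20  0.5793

$64.13

σ√T = 0.4 × 0.8660 = 0.3464
d₁ = [ln(470/490) + (0.06 + 0.4²/2)·0.75] / 0.3464 = [-0.0417 + 0.1050] / 0.3464 = 0.1828 ≈ 0.18
d₂ = d₁ − σ√T = 0.1828 − 0.3464 = -0.1636 ≈ -0.16
e^(−rT) = e^(−0.06·0.75) = 0.9560
N(d₁) = N(0.18) = 0.5714;  N(d₂) = N(-0.16) = 0.4364
C = 470·0.5714 − 490·0.9560·0.4364 = 268.5580 − 204.4272 = 64.1308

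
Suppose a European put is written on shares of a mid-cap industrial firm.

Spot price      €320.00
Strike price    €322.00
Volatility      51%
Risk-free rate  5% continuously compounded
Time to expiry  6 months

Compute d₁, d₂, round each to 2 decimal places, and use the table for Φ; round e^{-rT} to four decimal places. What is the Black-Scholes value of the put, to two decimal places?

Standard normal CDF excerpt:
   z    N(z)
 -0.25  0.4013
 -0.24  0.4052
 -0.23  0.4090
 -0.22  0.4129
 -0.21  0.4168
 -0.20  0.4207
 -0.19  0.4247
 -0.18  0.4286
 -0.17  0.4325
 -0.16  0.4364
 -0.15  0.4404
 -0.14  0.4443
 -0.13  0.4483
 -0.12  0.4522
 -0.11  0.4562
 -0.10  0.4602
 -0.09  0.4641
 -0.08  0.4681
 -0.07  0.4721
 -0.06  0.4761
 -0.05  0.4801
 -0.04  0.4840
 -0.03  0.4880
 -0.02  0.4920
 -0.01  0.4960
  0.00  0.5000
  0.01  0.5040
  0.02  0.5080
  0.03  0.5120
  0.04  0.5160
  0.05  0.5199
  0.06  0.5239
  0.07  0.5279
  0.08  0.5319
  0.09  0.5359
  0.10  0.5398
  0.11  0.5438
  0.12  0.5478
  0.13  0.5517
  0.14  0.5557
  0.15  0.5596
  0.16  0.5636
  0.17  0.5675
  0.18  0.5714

€42.38

T = 0.5;  σ√T = 0.3606
d₁ = [ln(320/322) + (0.05 + 0.51²/2)·0.5] / 0.3606 = [-0.0062 + 0.0900] / 0.3606 = 0.2324 ≈ 0.23
d₂ = d₁ − σ√T = 0.2324 − 0.3606 = -0.1283 ≈ -0.13
exp(−rT) = exp(−0.05·0.5) = 0.9753
P = 322·0.9753·N(0.13) − 320·N(-0.23) = 322·0.9753·0.5517 − 320·0.4090 = 173.2595 − 130.8800 = 42.3795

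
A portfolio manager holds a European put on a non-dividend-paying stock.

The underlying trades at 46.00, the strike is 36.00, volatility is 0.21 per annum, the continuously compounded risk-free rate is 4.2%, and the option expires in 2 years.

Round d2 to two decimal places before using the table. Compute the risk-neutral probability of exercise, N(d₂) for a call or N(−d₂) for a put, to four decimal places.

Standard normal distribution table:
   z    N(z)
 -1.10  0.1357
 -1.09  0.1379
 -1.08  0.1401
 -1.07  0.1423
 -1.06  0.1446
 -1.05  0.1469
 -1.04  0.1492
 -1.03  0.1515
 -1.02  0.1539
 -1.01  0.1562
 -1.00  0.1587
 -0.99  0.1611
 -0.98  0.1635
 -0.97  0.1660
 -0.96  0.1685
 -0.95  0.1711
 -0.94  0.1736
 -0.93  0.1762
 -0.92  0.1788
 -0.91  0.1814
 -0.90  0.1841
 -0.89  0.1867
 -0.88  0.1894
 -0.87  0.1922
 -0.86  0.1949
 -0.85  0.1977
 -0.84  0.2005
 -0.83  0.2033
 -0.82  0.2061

T = 2;  σ√T = 0.2970
d₁ = [ln(46/36) + (0.042 + 0.21²/2)·2] / 0.2970 = [0.2451 + 0.1281] / 0.2970 = 1.2567 → 1.26
d₂ = d₁ − σ√T = 1.2567 − 0.2970 = 0.9597 → 0.96
Pr(exercise) under Q = N(−d₂) = N(-0.96) = 0.1685

0.1685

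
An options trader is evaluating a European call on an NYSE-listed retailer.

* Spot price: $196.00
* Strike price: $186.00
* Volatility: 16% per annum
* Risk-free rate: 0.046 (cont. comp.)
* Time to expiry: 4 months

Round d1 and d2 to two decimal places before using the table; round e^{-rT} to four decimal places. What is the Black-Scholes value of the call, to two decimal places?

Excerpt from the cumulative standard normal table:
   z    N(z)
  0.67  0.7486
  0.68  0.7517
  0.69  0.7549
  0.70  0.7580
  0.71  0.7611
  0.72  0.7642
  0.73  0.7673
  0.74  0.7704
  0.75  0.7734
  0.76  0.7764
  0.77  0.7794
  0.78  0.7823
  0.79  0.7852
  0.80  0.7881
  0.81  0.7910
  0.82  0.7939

$15.05

σ√T = 0.16·√0.3333 = 0.0924
d₁ = [ln(196/186) + (0.046 + ½·0.16²)·0.3333] / (σ√T) = (0.0524 + 0.0196) / 0.0924 = 0.7791 ⇒ 0.78
d₂ = 0.7791 − 0.0924 = 0.6867 ⇒ 0.69
e^(−rT) = e^(−0.046·0.3333) = 0.9848
N(d₁) = N(0.78) = 0.7823;  N(d₂) = N(0.69) = 0.7549
C = 196·0.7823 − 186·0.9848·0.7549 = 153.3308 − 138.2771 = 15.0537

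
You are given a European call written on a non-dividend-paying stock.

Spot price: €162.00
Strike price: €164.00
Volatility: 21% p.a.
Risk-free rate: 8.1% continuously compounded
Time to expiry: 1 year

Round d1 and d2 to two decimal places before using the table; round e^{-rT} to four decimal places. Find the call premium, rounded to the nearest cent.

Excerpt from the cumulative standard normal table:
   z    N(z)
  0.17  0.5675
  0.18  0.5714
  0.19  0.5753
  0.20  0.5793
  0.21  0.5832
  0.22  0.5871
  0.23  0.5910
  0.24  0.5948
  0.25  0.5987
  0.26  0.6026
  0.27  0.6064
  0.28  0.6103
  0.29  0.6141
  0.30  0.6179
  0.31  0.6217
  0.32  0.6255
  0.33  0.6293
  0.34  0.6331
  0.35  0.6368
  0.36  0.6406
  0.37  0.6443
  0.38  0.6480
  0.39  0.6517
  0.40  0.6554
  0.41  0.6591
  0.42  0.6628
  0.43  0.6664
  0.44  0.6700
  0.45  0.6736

σ√T = 0.21 × 1.0000 = 0.2100
d₁ = [ln(162/164) + (0.081 + 0.21²/2)·1] / 0.2100 = [-0.0123 + 0.1031] / 0.2100 = 0.4323 → 0.43
d₂ = d₁ − σ√T = 0.4323 − 0.2100 = 0.2223 → 0.22
e^(−rT) = e^(−0.081·1) = 0.9222
C = 162·N(0.43) − 164·0.9222·N(0.22) = 162·0.6664 − 164·0.9222·0.5871 = 107.9568 − 88.7935 = 19.1633

€19.16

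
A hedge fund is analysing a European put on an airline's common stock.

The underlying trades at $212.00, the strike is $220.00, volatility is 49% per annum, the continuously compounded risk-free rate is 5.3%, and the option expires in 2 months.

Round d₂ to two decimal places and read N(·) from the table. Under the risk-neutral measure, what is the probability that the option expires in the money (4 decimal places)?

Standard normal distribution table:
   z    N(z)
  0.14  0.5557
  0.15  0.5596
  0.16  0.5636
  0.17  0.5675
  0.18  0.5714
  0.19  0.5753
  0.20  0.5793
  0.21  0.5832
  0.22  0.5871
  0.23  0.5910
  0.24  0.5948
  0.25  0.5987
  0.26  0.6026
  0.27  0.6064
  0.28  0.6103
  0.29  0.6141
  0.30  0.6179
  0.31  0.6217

0.5948

σ√T = 0.49 × 0.4082 = 0.2000
ln(S/K) + (r + σ²/2)T = ln(212/220) + (0.053 + 0.49²/2)·0.1667 = -0.0370 + 0.0288 = -0.0082
d₁ = -0.0082 / 0.2000 = -0.0410 → -0.04
d₂ = d₁ − σ√T = -0.0410 − 0.2000 = -0.2410 → -0.24
Risk-neutral Pr[S_T < K] = N(−d₂) = N(0.24) = 0.5948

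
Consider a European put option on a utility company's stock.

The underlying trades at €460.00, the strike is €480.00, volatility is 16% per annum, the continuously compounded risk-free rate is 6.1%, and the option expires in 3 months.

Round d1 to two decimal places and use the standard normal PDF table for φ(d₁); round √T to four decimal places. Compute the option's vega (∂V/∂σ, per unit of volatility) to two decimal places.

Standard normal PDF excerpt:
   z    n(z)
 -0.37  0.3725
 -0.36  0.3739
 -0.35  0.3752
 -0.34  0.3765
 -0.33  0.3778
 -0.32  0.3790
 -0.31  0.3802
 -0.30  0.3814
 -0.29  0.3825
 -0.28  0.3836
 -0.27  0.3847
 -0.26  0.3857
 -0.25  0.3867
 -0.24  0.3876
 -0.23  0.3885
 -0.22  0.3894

87.72

σ√T = 0.16 × 0.5000 = 0.0800
ln(S/K) + (r + σ²/2)T = ln(460/480) + (0.061 + 0.16²/2)·0.25 = -0.0426 + 0.0185 = -0.0241
d₁ = -0.0241 / 0.0800 = -0.3014 → -0.30
√T = √0.25 = 0.5000
φ(d₁) = φ(-0.30) = 0.3814
vega = S·φ(d₁)·√T = 460·0.3814·0.5000 = 87.7220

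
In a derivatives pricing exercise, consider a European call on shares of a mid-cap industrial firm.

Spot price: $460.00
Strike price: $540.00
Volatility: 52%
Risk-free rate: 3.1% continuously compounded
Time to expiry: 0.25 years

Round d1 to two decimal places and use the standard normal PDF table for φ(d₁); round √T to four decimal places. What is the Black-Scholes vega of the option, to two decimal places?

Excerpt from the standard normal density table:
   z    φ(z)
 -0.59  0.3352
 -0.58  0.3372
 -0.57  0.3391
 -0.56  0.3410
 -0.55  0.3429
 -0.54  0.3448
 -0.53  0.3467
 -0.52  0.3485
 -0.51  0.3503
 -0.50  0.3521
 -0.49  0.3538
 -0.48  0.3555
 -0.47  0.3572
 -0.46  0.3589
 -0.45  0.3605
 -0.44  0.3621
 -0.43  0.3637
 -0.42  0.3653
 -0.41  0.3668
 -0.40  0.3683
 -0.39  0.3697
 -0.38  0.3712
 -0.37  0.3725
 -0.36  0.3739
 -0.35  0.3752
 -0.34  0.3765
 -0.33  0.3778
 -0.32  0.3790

82.55

σ√T = 0.52 × 0.5000 = 0.2600
ln(S/K) + (r + σ²/2)T = ln(460/540) + (0.031 + 0.52²/2)·0.25 = -0.1603 + 0.0416 = -0.1188
d₁ = -0.1188 / 0.2600 = -0.4569 which rounds to -0.46
√T = √0.25 = 0.5000
φ(d₁) = φ(-0.46) = 0.3589
vega = S·φ(d₁)·√T = 460·0.3589·0.5000 = 82.5470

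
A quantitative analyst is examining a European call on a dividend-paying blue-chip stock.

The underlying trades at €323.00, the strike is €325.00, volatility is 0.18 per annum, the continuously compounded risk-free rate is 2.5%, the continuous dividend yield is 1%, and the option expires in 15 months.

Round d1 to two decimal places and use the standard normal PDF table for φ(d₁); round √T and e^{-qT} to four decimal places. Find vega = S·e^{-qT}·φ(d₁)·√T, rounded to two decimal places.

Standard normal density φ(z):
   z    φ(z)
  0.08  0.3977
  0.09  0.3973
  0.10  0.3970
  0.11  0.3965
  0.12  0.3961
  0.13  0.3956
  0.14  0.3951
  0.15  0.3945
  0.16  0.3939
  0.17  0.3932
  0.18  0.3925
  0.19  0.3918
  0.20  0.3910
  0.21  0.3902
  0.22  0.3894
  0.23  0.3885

σ√T = 0.18·√1.25 = 0.2012
ln(S/K) + (r − q + σ²/2)T = ln(323/325) + (0.025 − 0.01 + 0.18²/2)·1.25 = -0.0062 + 0.0390 = 0.0328
d₁ = 0.0328 / 0.2012 = 0.1631 ⇒ 0.16
√T = √1.25 = 1.1180
φ(d₁) = φ(0.16) = 0.3939
e^(−qT) = e^(−0.01·1.25) = 0.9876
vega = S·e^(−qT)·φ(d₁)·√T = 323·0.9876·0.3939·1.1180 = 140.4790

140.48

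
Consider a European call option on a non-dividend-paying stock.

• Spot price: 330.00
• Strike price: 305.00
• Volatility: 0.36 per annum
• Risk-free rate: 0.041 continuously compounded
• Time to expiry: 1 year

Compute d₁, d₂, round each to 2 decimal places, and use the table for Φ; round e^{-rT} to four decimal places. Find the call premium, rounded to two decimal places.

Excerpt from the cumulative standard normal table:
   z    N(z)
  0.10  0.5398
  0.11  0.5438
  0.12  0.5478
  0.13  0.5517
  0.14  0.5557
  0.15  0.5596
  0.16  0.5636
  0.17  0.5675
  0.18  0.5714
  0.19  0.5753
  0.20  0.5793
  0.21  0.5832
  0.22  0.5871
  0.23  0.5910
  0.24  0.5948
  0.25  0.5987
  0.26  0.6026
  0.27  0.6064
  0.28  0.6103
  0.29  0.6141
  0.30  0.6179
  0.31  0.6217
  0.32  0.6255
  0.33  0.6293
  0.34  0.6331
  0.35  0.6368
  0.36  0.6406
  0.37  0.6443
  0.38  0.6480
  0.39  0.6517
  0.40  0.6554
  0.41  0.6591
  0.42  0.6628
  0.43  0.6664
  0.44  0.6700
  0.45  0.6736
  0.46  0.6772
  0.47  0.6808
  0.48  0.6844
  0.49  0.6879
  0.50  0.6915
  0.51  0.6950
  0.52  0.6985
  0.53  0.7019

σ√T = 0.36·√1 = 0.3600
d₁ = [ln(330/305) + (0.041 + 0.36²/2)·1] / 0.3600 = [0.0788 + 0.1058] / 0.3600 = 0.5127 ⇒ 0.51
d₂ = d₁ − σ√T = 0.5127 − 0.3600 = 0.1527 ⇒ 0.15
e^(−rT) = e^(−0.041·1) = 0.9598
C = 330·N(0.51) − 305·0.9598·N(0.15) = 330·0.6950 − 305·0.9598·0.5596 = 229.3500 − 163.8167 = 65.5333

65.53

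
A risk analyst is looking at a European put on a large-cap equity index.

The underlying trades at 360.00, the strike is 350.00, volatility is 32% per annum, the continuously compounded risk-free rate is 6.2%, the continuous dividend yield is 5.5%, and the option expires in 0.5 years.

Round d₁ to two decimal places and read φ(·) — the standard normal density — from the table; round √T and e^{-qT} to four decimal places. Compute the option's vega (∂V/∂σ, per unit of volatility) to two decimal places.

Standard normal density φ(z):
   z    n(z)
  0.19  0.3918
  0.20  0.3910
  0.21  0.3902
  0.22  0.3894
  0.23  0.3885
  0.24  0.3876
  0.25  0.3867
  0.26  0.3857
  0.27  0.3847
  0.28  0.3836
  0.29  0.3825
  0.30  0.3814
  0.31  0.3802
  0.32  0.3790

T = 0.5;  σ√T = 0.2263
d₁ = [ln(360/350) + (0.062 − 0.055 + 0.32²/2)·0.5] / 0.2263 = [0.0282 + 0.0291] / 0.2263 = 0.2531 ⇒ 0.25
√T = √0.5 = 0.7071
φ(d₁) = φ(0.25) = 0.3867
e^(−qT) = e^(−0.055·0.5) = 0.9729
vega = S·e^(−qT)·φ(d₁)·√T = 360·0.9729·0.3867·0.7071 = 95.7692
(Vega is the same for a European call and put with the same parameters.)

95.77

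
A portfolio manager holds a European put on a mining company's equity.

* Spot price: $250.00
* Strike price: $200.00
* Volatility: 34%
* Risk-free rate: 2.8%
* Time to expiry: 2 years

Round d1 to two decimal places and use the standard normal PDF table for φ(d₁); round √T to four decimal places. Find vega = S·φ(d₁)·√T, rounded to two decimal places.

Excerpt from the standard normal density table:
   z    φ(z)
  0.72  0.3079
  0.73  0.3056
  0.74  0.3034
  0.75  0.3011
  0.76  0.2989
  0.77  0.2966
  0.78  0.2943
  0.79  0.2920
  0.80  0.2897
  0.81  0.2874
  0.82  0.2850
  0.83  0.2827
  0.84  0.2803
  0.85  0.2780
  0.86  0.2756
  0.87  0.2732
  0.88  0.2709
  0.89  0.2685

σ√T = 0.34·√2 = 0.4808
d₁ = [ln(250/200) + (0.028 + 0.34²/2)·2] / 0.4808 = [0.2231 + 0.1716] / 0.4808 = 0.8210 → 0.82
√T = √2 = 1.4142
φ(d₁) = φ(0.82) = 0.2850
vega = S·φ(d₁)·√T = 250·0.2850·1.4142 = 100.7617

100.76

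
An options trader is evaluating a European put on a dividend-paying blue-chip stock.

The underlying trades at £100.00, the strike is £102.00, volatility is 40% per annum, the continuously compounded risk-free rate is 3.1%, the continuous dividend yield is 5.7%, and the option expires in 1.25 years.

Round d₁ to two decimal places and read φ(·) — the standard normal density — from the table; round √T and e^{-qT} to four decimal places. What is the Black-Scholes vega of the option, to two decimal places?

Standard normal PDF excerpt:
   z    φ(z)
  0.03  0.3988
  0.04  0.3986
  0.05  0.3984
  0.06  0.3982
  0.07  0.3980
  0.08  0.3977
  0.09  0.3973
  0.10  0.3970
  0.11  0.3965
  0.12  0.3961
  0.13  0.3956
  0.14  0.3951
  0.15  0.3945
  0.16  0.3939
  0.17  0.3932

41.28

σ√T = 0.4 × 1.1180 = 0.4472
ln(S/K) + (r − q + σ²/2)T = ln(100/102) + (0.031 − 0.057 + 0.4²/2)·1.25 = -0.0198 + 0.0675 = 0.0477
d₁ = 0.0477 / 0.4472 = 0.1067 which rounds to 0.11
√T = √1.25 = 1.1180
φ(d₁) = φ(0.11) = 0.3965
e^(−qT) = e^(−0.057·1.25) = 0.9312
vega = S·e^(−qT)·φ(d₁)·√T = 100·0.9312·0.3965·1.1180 = 41.2789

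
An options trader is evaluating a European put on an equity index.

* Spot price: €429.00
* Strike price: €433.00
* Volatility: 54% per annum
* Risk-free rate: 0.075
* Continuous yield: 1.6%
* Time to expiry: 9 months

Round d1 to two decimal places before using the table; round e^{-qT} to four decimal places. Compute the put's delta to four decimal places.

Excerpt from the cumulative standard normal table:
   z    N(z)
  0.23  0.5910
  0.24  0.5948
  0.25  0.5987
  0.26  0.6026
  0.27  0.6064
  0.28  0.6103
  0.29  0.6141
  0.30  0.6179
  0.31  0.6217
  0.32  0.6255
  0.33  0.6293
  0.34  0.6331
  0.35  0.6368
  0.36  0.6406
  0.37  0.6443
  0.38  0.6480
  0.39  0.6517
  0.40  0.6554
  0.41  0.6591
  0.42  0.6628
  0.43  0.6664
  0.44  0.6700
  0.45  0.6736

-0.3738

T = 0.75;  σ√T = 0.4677
d₁ = [ln(429/433) + (0.075 − 0.016 + ½·0.54²)·0.75] / (σ√T) = (-0.0093 + 0.1536) / 0.4677 = 0.3086 → 0.31
N(d₁) = N(0.31) = 0.6217
Δ_put = e^(−qT)·(N(d₁) − 1) = 0.9881·(0.6217 − 1) = -0.3738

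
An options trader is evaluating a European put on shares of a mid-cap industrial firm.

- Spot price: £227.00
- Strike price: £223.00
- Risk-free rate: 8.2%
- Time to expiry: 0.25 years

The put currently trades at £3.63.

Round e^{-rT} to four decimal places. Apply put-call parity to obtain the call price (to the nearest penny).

e^(−rT) = e^(−0.082·0.25) = 0.9797
Put-call parity: C − P = S − K·e^(−rT) = 227 − 223·0.9797 = 227 − 218.4731 = 8.5269
C = P + (C − P) = 3.63 + (8.5269) = 12.1569

£12.16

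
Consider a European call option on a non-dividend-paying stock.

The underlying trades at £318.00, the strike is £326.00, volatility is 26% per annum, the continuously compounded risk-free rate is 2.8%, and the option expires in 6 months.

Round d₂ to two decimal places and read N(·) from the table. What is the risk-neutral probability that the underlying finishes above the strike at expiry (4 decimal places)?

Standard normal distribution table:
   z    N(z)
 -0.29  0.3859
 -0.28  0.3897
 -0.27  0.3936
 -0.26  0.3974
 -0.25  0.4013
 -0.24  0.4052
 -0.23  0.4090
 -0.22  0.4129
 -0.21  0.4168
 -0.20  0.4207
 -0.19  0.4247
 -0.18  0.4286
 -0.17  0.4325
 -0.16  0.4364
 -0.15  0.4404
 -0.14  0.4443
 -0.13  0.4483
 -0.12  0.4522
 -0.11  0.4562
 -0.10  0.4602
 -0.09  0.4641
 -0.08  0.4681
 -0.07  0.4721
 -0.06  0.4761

0.4404

σ√T = 0.26·√0.5 = 0.1838
d₁ = [ln(318/326) + (0.028 + ½·0.26²)·0.5] / (σ√T) = (-0.0248 + 0.0309) / 0.1838 = 0.0329 which rounds to 0.03
d₂ = 0.0329 − 0.1838 = -0.1509 which rounds to -0.15
Pr(exercise) under Q = N(d₂) = 0.4404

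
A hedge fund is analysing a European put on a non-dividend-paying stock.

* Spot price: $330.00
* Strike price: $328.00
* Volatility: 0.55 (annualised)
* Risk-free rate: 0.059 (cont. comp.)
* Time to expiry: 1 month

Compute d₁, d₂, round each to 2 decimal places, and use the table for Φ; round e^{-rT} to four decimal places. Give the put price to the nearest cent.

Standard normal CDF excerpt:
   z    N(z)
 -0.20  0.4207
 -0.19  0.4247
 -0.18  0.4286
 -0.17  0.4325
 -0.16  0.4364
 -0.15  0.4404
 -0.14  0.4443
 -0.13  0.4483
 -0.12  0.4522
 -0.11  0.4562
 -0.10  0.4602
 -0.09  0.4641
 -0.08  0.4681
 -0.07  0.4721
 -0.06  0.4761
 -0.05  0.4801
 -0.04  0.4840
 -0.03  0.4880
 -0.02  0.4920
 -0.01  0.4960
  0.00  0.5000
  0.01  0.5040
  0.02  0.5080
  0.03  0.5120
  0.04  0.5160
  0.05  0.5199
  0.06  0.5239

$19.17

σ√T = 0.55·√0.08333 = 0.1588
ln(S/K) + (r + σ²/2)T = ln(330/328) + (0.059 + 0.55²/2)·0.08333 = 0.0061 + 0.0175 = 0.0236
d₁ = 0.0236 / 0.1588 = 0.1486 ≈ 0.15
d₂ = d₁ − σ√T = 0.1486 − 0.1588 = -0.0101 ≈ -0.01
e^(−rT) = e^(−0.059·0.08333) = 0.9951
N(−d₂) = N(0.01) = 0.5040;  N(−d₁) = N(-0.15) = 0.4404
P = 328·0.9951·0.5040 − 330·0.4404 = 164.5020 − 145.3320 = 19.1700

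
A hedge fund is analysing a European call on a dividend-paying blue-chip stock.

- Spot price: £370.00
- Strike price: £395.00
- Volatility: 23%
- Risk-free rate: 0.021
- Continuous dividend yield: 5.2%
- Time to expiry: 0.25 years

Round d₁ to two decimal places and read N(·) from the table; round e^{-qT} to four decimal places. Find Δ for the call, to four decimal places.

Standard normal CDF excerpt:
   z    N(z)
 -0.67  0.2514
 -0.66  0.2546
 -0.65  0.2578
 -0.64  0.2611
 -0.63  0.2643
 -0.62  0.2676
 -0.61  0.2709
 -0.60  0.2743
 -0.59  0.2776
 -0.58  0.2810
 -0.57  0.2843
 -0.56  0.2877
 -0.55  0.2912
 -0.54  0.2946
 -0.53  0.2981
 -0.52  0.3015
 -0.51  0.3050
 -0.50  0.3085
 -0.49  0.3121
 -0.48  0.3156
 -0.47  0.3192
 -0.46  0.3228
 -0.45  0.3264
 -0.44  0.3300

0.2774

T = 0.25;  σ√T = 0.1150
d₁ = [ln(370/395) + (0.021 − 0.052 + 0.23²/2)·0.25] / 0.1150 = [-0.0654 − 0.0011] / 0.1150 = -0.5784 → -0.58
N(d₁) = N(-0.58) = 0.2810
Δ_call = exp(−qT)·N(d₁) = 0.9871·0.2810 = 0.2774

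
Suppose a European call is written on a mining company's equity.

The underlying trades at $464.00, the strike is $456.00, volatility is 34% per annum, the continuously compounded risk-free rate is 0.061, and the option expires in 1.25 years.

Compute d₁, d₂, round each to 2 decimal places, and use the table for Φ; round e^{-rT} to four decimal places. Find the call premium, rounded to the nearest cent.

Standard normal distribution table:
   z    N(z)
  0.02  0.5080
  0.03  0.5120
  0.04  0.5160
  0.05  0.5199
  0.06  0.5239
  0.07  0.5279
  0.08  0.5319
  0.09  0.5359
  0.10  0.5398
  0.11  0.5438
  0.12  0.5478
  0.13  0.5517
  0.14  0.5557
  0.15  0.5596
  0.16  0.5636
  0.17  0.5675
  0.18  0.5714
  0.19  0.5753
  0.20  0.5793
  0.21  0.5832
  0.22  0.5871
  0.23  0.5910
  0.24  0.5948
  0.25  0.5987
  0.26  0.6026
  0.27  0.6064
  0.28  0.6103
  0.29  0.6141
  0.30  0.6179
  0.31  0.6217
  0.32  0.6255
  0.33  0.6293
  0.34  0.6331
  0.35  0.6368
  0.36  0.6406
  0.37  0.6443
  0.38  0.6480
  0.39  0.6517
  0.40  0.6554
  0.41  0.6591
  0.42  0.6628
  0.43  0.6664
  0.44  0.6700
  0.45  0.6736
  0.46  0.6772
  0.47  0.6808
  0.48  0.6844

T = 1.25;  σ√T = 0.3801
ln(S/K) + (r + σ²/2)T = ln(464/456) + (0.061 + 0.34²/2)·1.25 = 0.0174 + 0.1485 = 0.1659
d₁ = 0.1659 / 0.3801 = 0.4364 → 0.44
d₂ = d₁ − σ√T = 0.4364 − 0.3801 = 0.0563 → 0.06
e^(−rT) = e^(−0.061·1.25) = 0.9266
C = 464·N(0.44) − 456·0.9266·N(0.06) = 464·0.6700 − 456·0.9266·0.5239 = 310.8800 − 221.3633 = 89.5167

$89.52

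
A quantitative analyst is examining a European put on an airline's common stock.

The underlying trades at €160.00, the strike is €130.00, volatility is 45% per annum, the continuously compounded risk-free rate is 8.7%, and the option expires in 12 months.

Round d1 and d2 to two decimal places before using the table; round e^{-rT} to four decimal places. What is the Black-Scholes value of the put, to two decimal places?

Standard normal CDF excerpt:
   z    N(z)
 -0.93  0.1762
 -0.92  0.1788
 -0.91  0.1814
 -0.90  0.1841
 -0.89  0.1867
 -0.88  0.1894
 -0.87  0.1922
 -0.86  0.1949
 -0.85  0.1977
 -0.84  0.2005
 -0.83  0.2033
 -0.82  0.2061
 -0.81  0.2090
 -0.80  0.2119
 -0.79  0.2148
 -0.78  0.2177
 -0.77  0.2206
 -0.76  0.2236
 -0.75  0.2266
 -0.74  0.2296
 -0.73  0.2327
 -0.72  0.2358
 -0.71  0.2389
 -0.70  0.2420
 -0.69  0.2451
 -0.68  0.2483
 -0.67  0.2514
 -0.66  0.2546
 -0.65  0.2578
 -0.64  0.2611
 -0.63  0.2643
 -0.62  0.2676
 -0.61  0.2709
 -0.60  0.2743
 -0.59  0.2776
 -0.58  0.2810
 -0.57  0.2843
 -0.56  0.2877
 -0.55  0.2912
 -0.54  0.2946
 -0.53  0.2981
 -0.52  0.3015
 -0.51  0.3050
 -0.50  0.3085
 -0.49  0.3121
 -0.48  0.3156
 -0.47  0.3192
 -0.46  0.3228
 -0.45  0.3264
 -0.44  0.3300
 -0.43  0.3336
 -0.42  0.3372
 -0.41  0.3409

€9.45

σ√T = 0.45·√1 = 0.4500
d₁ = [ln(160/130) + (0.087 + ½·0.45²)·1] / (σ√T) = (0.2076 + 0.1883) / 0.4500 = 0.8798 → 0.88
d₂ = 0.8798 − 0.4500 = 0.4298 → 0.43
exp(−rT) = exp(−0.087·1) = 0.9167
P = 130·0.9167·N(-0.43) − 160·N(-0.88) = 130·0.9167·0.3336 − 160·0.1894 = 39.7554 − 30.3040 = 9.4514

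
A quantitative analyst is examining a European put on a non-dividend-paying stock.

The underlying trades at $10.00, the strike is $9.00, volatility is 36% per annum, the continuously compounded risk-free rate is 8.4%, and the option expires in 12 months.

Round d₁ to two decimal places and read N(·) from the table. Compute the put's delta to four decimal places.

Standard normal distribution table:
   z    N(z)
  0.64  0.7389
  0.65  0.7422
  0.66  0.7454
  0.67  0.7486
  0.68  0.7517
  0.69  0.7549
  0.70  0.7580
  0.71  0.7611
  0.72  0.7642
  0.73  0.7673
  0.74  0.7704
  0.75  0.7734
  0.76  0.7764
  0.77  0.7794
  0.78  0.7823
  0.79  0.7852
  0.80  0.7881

-0.2389

σ√T = 0.36 × 1.0000 = 0.3600
d₁ = [ln(10/9) + (0.084 + 0.36²/2)·1] / 0.3600 = [0.1054 + 0.1488] / 0.3600 = 0.7060 → 0.71
N(d₁) = N(0.71) = 0.7611
Δ_put = N(d₁) − 1 = 0.7611 − 1 = -0.2389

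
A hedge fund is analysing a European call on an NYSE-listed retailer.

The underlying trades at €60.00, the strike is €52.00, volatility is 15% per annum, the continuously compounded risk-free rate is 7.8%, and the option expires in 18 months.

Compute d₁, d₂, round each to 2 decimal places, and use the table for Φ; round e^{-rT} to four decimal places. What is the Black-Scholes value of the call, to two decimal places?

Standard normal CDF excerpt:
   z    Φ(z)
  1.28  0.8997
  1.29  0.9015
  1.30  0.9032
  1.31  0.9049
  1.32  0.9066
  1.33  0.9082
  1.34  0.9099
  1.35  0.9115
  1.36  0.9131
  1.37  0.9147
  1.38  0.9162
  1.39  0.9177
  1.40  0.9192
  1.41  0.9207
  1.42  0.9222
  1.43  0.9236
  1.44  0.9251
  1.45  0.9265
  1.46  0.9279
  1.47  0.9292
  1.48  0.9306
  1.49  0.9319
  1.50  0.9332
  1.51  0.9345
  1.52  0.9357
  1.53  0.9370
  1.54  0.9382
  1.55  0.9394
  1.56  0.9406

€14.13

T = 1.5;  σ√T = 0.1837
d₁ = [ln(60/52) + (0.078 + 0.15²/2)·1.5] / 0.1837 = [0.1431 + 0.1339] / 0.1837 = 1.5077 ≈ 1.51
d₂ = d₁ − σ√T = 1.5077 − 0.1837 = 1.3240 ≈ 1.32
e^(−rT) = e^(−0.078·1.5) = 0.8896
N(d₁) = N(1.51) = 0.9345;  N(d₂) = N(1.32) = 0.9066
C = 60·0.9345 − 52·0.8896·0.9066 = 56.0700 − 41.9386 = 14.1314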